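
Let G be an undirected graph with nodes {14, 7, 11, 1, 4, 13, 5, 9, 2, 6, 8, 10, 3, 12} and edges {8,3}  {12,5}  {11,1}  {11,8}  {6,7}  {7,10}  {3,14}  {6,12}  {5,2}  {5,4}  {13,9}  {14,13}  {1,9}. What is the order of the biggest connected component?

7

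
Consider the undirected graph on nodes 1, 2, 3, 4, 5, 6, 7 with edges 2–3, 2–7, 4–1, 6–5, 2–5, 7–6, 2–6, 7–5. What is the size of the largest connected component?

Starting from 1 we can reach 1, 4. That is one component of size 2.
Starting from 2 we can reach 2, 3, 5, 6, 7. That is one component of size 5.
The largest has 5 vertices.

5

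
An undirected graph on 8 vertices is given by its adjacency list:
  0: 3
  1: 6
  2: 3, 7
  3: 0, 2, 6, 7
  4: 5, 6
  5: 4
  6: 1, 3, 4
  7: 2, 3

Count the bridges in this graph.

5

The edges on the cycle 3-7-2-3 are not bridges since each lies on that cycle.
But removing 6-1 disconnects 6 from 1; removing 3-0 disconnects 3 from 0; removing 3-6 disconnects 3 from 6; removing 5-4 disconnects 5 from 4 — these are bridges.
In total 5 edges are bridges.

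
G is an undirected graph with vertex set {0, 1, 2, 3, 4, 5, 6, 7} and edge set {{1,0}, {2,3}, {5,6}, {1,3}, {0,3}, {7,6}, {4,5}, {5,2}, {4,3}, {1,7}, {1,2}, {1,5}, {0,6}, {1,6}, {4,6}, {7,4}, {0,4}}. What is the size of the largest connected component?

8

Starting from 0 we can reach 0, 1, 2, 3, 4, 5, 6, 7. That is one component of size 8.
The largest has 8 vertices.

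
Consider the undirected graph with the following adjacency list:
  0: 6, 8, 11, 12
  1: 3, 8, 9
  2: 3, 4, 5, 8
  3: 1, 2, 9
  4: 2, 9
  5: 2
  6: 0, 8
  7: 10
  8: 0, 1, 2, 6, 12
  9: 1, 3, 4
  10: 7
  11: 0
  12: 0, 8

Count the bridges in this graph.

3

The edges on the cycle 8-0-12-8 are not bridges since each lies on that cycle.
But removing 11-0 disconnects 11 from 0; removing 7-10 disconnects 7 from 10; removing 5-2 disconnects 5 from 2 — these are bridges.
That makes 3 bridges.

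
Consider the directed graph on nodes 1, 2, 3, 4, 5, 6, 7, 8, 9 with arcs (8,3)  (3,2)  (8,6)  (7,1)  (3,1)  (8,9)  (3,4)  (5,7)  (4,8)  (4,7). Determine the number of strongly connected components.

7

{3, 4, 8} are all mutually reachable — one SCC of size 3.
{9} is an SCC by itself.
{1} is an SCC by itself.
{7} is an SCC by itself.
{6} is an SCC by itself.
(and 2 more singleton SCCs)
That gives 7 strongly connected components.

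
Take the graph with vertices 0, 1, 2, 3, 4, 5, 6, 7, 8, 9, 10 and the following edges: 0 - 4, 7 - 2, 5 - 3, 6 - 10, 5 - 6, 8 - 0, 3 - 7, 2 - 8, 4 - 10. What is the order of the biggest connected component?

9

1 is isolated — a component by itself.
9 is isolated — a component by itself.
Starting from 0 we can reach 0, 2, 3, 4, 5, 6, 7, 8, 10. That is one component of size 9.
The largest has 9 vertices.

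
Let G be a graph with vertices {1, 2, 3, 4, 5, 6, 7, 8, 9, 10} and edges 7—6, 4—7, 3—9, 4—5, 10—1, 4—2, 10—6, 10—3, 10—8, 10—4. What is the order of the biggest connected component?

10

Starting from 1 we can reach 1, 2, 3, 4, 5, 6, 7, 8, 9, 10. That is one component of size 10.
The largest has 10 vertices.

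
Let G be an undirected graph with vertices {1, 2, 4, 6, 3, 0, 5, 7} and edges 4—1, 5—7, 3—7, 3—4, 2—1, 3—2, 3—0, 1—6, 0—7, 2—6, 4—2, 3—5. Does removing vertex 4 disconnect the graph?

Deleting 4 leaves 1 component (was 1) (its neighbors 1, 2, 3 remain connected to each other), so 4 is not a cut vertex.

No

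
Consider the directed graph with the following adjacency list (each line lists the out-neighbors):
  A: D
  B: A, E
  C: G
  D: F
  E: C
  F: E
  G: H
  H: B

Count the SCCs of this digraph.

1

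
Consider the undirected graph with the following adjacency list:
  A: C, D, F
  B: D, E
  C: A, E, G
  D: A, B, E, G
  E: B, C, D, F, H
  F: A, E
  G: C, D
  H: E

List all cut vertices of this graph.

E

Removing E increases the component count from 1 to 2, so E is a cut vertex.
By contrast removing B leaves 1 component; it is not a cut vertex. No other vertex is a cut vertex either.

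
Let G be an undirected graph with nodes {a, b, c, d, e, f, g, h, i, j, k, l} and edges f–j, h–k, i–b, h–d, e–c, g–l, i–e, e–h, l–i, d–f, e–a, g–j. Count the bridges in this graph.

4

The edges on the cycle g-l-i-e-h-d-f-j-g are not bridges since each lies on that cycle.
But removing c–e disconnects c from e; removing k–h disconnects k from h; removing i–b disconnects i from b; removing a–e disconnects a from e — these are bridges.
That makes 4 bridges.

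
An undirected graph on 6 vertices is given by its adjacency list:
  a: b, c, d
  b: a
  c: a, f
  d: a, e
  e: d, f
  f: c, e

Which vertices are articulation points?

Removing a increases the component count from 1 to 2, so a is a cut vertex.
By contrast removing b leaves 1 component; it is not a cut vertex. No other vertex is a cut vertex either.

a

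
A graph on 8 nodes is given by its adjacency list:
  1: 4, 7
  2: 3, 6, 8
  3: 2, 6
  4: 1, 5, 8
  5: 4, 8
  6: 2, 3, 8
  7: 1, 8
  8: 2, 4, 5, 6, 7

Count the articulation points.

1

Removing 8 increases the component count from 1 to 2, so 8 is a cut vertex.
By contrast removing 5 leaves 1 component; it is not a cut vertex. No other vertex is a cut vertex either.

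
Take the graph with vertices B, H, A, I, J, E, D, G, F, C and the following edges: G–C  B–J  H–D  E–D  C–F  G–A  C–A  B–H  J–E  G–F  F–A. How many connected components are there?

I is isolated — a component by itself.
Starting from A we can reach A, C, F, G. That is one component of size 4.
Starting from B we can reach B, D, E, H, J. That is one component of size 5.
Total: 3 components.

3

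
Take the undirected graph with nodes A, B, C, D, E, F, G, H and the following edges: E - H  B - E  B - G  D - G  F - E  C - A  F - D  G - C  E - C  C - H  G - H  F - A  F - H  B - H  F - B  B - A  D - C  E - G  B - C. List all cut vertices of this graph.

Removing F, for instance, still leaves 1 component. No single vertex removal increases the component count — the graph has no articulation points.

none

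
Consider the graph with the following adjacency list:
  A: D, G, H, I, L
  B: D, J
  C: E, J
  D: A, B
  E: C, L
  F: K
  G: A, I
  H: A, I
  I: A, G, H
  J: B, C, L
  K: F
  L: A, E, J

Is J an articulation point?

Deleting J leaves 2 components (was 2), so J is not a cut vertex.

No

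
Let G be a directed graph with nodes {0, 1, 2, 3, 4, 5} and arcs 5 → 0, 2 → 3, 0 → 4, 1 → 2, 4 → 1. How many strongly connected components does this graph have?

6

{5} is an SCC by itself.
{0} is an SCC by itself.
{2} is an SCC by itself.
{3} is an SCC by itself.
{1} is an SCC by itself.
(and 1 more singleton SCC)
That gives 6 strongly connected components.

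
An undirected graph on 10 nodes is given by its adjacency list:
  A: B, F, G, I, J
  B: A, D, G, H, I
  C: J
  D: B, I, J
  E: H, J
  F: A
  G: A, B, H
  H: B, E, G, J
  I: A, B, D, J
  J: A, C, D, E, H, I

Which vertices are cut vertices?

Removing A increases the component count from 1 to 2, so A is a cut vertex.
Removing J increases the component count from 1 to 2, so J is a cut vertex.
By contrast removing D leaves 1 component; it is not a cut vertex. No other vertex is a cut vertex either.

A, J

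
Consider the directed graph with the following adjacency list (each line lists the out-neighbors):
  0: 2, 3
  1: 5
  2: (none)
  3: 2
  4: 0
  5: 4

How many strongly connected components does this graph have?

6

{0} is an SCC by itself.
{3} is an SCC by itself.
{2} is an SCC by itself.
{1} is an SCC by itself.
{5} is an SCC by itself.
(and 1 more singleton SCC)
That gives 6 strongly connected components.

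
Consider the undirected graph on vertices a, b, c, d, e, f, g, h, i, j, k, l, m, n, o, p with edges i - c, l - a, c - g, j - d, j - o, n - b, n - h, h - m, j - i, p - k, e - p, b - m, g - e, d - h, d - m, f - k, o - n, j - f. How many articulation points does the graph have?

Removing j increases the component count from 2 to 3, so j is a cut vertex.
By contrast removing c leaves 2 components; it is not a cut vertex. No other vertex is a cut vertex either.

1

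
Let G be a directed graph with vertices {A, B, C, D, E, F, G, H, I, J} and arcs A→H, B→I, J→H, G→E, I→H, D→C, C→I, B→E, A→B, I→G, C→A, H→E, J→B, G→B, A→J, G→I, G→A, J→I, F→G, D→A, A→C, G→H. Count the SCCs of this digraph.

{A, B, C, G, I, J} are all mutually reachable — one SCC of size 6.
{F} is an SCC by itself.
{E} is an SCC by itself.
{D} is an SCC by itself.
{H} is an SCC by itself.
That gives 5 strongly connected components.

5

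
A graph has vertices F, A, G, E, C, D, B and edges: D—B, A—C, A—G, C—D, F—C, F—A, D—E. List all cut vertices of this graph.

Removing A increases the component count from 1 to 2, so A is a cut vertex.
Removing C increases the component count from 1 to 2, so C is a cut vertex.
Removing D increases the component count from 1 to 3, so D is a cut vertex.
By contrast removing G leaves 1 component; it is not a cut vertex. No other vertex is a cut vertex either.

A, C, D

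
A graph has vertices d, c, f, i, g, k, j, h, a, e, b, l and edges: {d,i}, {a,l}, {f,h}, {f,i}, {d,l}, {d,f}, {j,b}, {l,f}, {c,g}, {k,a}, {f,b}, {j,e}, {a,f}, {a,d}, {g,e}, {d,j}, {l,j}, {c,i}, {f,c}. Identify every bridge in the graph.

a-k, f-h

The edges on the cycle a-d-f-c-g-e-j-l-a are not bridges since each lies on that cycle.
But removing k-a disconnects k from a; removing h-f disconnects h from f — these are bridges.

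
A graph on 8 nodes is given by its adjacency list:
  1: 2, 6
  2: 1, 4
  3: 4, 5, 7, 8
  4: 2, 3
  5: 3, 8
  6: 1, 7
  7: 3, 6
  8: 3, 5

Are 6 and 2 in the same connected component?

Yes

From 6 we can reach 1, 2, 3, 4, 5, 6, 7, 8, which includes 2.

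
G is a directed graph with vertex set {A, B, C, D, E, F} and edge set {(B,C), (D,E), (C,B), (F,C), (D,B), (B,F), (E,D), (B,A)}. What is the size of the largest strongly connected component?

{B, C, F} are all mutually reachable — one SCC of size 3.
{D, E} are all mutually reachable — one SCC of size 2.
{A} is an SCC by itself.
The largest has 3 vertices.

3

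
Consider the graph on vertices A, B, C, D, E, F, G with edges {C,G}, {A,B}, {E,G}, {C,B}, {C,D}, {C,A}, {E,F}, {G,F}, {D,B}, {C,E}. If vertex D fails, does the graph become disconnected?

Deleting D leaves 1 component (was 1) (its neighbors B, C remain connected to each other), so D is not a cut vertex.

No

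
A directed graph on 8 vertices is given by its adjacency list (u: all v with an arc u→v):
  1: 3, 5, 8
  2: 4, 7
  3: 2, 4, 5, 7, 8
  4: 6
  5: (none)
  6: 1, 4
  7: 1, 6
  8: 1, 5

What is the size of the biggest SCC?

7

{1, 2, 3, 4, 6, 7, 8} are all mutually reachable — one SCC of size 7.
{5} is an SCC by itself.
The largest has 7 vertices.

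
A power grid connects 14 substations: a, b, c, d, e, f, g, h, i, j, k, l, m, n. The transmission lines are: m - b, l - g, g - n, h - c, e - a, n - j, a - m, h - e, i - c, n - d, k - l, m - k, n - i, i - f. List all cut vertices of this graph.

i, m, n

Removing i increases the component count from 1 to 2, so i is a cut vertex.
Removing m increases the component count from 1 to 2, so m is a cut vertex.
Removing n increases the component count from 1 to 3, so n is a cut vertex.
By contrast removing h leaves 1 component; it is not a cut vertex. No other vertex is a cut vertex either.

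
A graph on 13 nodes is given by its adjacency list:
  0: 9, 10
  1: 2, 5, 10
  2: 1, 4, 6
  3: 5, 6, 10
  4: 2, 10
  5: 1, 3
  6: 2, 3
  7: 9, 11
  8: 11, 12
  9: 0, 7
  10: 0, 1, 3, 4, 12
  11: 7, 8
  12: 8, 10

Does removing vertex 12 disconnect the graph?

Deleting 12 leaves 1 component (was 1) (its neighbors 8, 10 remain connected to each other), so 12 is not a cut vertex.

No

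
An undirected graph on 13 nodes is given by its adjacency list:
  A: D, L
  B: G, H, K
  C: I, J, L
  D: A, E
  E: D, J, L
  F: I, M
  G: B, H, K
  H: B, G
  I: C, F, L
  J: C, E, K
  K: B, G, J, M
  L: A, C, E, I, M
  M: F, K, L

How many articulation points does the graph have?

Removing K increases the component count from 1 to 2, so K is a cut vertex.
By contrast removing I leaves 1 component; it is not a cut vertex. No other vertex is a cut vertex either.

1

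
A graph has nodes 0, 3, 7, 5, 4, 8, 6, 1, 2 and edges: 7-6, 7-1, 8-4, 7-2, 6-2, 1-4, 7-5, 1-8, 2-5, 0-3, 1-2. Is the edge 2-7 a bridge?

No

After removing 2-7, the path 2-6-7 still connects them, so the edge is not a bridge.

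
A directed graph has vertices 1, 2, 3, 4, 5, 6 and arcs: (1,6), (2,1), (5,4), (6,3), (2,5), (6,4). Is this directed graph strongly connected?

No

There is no directed path from 3 to 2, so the graph is not strongly connected.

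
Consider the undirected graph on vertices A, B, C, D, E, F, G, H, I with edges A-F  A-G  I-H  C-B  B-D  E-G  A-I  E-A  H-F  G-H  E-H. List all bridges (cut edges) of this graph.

The edges on the cycle E-A-G-E are not bridges since each lies on that cycle.
But removing C-B disconnects C from B; removing D-B disconnects D from B — these are bridges.

B-C, B-D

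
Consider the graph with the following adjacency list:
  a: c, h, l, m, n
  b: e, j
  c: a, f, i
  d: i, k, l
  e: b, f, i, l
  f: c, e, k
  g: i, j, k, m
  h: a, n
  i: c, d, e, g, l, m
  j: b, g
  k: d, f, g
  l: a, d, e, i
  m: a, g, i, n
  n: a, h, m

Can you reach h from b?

From b we can reach a, b, c, d, e, f, g, h, i, j, k, l, m, n, which includes h.

Yes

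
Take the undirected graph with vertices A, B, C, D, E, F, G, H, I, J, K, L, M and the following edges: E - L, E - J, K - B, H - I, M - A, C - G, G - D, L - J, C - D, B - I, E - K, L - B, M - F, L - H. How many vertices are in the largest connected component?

Starting from C we can reach C, D, G. That is one component of size 3.
Starting from A we can reach A, F, M. That is one component of size 3.
Starting from B we can reach B, E, H, I, J, K, L. That is one component of size 7.
The largest has 7 vertices.

7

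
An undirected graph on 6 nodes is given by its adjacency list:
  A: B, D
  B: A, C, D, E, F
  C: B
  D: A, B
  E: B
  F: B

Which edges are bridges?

The edges on the cycle B-A-D-B are not bridges since each lies on that cycle.
But removing B-F disconnects B from F; removing E-B disconnects E from B; removing C-B disconnects C from B — these are bridges.

B-C, B-E, B-F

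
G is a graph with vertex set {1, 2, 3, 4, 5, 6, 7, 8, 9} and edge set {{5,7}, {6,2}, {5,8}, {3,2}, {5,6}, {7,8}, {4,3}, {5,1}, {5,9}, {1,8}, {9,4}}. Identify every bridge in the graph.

none

The edges on the cycle 5-1-8-5 are not bridges since each lies on that cycle.
Every edge lies on some cycle, so there are no bridges.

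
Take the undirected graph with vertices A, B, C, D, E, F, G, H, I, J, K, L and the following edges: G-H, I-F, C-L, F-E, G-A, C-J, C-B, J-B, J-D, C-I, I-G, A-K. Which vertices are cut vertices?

A, C, F, G, I, J

Removing A increases the component count from 1 to 2, so A is a cut vertex.
Removing C increases the component count from 1 to 3, so C is a cut vertex.
Removing F increases the component count from 1 to 2, so F is a cut vertex.
Likewise G, I, J are cut vertices.
By contrast removing H leaves 1 component; it is not a cut vertex. No other vertex is a cut vertex either.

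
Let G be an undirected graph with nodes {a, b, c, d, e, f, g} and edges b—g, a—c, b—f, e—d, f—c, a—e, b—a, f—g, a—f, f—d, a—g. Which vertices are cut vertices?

Removing f, for instance, still leaves 1 component. No single vertex removal increases the component count — the graph has no articulation points.

none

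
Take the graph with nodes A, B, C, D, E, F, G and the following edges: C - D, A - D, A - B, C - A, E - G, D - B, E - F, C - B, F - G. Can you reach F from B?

No

The component containing B is {A, B, C, D}, and F is not in it.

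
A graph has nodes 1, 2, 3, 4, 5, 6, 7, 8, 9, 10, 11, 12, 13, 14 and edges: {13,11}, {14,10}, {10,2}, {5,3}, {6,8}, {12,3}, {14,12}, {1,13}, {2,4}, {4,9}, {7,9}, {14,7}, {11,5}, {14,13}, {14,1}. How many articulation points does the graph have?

1

Removing 14 increases the component count from 2 to 3, so 14 is a cut vertex.
By contrast removing 6 leaves 2 components; it is not a cut vertex. No other vertex is a cut vertex either.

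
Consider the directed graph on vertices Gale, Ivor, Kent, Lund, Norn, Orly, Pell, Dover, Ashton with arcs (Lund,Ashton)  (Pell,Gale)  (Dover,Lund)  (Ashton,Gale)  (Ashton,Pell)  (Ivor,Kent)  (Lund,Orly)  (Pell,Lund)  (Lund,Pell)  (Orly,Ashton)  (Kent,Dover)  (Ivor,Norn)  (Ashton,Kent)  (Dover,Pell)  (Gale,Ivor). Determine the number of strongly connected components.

2

{Gale, Ivor, Kent, Lund, Orly, Pell, Dover, Ashton} are all mutually reachable — one SCC of size 8.
{Norn} is an SCC by itself.
That gives 2 strongly connected components.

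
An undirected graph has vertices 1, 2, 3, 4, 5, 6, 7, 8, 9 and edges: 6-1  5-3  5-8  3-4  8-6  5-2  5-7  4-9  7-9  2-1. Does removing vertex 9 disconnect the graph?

Deleting 9 leaves 1 component (was 1) (its neighbors 4, 7 remain connected to each other), so 9 is not a cut vertex.

No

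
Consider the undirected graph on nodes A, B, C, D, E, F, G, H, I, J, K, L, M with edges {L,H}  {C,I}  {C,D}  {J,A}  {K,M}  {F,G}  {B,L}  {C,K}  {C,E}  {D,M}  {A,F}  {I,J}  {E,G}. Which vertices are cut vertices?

C, L

Removing C increases the component count from 2 to 3, so C is a cut vertex.
Removing L increases the component count from 2 to 3, so L is a cut vertex.
By contrast removing A leaves 2 components; it is not a cut vertex. No other vertex is a cut vertex either.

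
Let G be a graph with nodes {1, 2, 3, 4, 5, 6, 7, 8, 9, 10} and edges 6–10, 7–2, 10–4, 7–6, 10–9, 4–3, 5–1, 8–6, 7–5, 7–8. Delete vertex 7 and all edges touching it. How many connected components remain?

3

With 7 gone, the remaining components are: {2}; {1, 5}; {3, 4, 6, 8, 9, 10}.
That is 3 components.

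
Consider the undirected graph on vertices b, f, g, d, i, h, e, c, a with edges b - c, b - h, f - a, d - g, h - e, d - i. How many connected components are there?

3

Starting from a we can reach a, f. That is one component of size 2.
Starting from d we can reach d, g, i. That is one component of size 3.
Starting from b we can reach b, c, e, h. That is one component of size 4.
Total: 3 components.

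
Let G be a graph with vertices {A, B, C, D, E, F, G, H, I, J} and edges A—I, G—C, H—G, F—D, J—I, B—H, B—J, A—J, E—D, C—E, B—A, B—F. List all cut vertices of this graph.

B

Removing B increases the component count from 1 to 2, so B is a cut vertex.
By contrast removing D leaves 1 component; it is not a cut vertex. No other vertex is a cut vertex either.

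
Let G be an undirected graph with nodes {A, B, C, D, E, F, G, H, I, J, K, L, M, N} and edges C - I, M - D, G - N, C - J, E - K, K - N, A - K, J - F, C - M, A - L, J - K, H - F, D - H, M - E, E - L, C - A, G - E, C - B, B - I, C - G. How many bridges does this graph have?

The edges on the cycle C-B-I-C are not bridges since each lies on that cycle.
Every edge lies on some cycle, so there are no bridges.

0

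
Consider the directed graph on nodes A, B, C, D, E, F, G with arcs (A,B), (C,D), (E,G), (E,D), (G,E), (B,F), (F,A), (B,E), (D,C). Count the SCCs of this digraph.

{A, B, F} are all mutually reachable — one SCC of size 3.
{E, G} are all mutually reachable — one SCC of size 2.
{C, D} are all mutually reachable — one SCC of size 2.
That gives 3 strongly connected components.

3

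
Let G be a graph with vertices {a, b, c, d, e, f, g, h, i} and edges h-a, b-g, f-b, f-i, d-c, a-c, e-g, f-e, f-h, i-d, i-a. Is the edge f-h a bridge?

After removing f-h, the path f-i-a-h still connects them, so the edge is not a bridge.

No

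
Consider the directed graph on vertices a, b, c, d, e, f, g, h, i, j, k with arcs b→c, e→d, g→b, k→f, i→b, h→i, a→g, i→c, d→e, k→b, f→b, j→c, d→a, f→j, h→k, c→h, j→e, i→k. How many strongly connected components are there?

1

{a, b, c, d, e, f, g, h, i, j, k} are all mutually reachable — one SCC of size 11.
That gives 1 strongly connected component.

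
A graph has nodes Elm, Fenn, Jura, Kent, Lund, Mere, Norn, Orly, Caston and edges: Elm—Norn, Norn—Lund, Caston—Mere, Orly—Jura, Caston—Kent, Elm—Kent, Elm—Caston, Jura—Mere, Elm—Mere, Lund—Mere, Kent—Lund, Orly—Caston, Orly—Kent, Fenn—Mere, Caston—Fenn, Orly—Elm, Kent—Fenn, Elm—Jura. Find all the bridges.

none

The edges on the cycle Caston-Kent-Lund-Mere-Fenn-Caston are not bridges since each lies on that cycle.
Every edge lies on some cycle, so there are no bridges.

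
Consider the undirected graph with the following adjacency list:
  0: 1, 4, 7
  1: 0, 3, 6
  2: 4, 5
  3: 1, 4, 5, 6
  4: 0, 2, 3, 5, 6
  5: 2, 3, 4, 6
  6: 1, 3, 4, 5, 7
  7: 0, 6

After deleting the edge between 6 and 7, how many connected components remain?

1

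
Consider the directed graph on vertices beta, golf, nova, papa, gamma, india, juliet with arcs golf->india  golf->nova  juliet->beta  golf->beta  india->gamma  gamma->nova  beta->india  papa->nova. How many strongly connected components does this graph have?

7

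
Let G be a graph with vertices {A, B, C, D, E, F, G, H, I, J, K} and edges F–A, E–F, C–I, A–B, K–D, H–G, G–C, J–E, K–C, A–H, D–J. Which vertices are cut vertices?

A, C

Removing A increases the component count from 1 to 2, so A is a cut vertex.
Removing C increases the component count from 1 to 2, so C is a cut vertex.
By contrast removing K leaves 1 component; it is not a cut vertex. No other vertex is a cut vertex either.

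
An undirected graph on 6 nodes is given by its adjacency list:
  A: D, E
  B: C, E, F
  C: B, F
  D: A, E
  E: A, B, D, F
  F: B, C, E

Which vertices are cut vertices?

E

Removing E increases the component count from 1 to 2, so E is a cut vertex.
By contrast removing A leaves 1 component; it is not a cut vertex. No other vertex is a cut vertex either.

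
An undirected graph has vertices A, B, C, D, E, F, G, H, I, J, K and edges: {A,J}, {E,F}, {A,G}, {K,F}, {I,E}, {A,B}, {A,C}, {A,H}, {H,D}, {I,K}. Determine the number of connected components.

2

Starting from E we can reach E, F, I, K. That is one component of size 4.
Starting from A we can reach A, B, C, D, G, H, J. That is one component of size 7.
Total: 2 components.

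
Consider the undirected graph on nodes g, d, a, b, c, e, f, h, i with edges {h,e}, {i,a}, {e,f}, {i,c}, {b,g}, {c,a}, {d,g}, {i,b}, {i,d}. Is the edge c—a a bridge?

No

After removing c—a, the path c-i-a still connects them, so the edge is not a bridge.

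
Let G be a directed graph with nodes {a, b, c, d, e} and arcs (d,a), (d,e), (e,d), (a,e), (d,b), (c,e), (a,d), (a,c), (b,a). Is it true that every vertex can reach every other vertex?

From b we can reach every vertex (a, b, c, d, e), and every vertex can reach b (a, b, c, d, e). So the whole graph is one strongly connected component.

Yes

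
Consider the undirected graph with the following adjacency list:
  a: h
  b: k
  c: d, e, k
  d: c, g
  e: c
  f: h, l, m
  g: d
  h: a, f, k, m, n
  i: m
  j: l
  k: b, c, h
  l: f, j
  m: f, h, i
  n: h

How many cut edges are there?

11

The edges on the cycle h-m-f-h are not bridges since each lies on that cycle.
But removing k-b disconnects k from b; removing d-c disconnects d from c; removing k-c disconnects k from c; removing f-l disconnects f from l — these are bridges.
In total 11 edges are bridges.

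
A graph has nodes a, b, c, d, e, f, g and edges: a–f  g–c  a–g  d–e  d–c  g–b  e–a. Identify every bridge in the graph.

a-f, b-g

The edges on the cycle d-e-a-g-c-d are not bridges since each lies on that cycle.
But removing g–b disconnects g from b; removing a–f disconnects a from f — these are bridges.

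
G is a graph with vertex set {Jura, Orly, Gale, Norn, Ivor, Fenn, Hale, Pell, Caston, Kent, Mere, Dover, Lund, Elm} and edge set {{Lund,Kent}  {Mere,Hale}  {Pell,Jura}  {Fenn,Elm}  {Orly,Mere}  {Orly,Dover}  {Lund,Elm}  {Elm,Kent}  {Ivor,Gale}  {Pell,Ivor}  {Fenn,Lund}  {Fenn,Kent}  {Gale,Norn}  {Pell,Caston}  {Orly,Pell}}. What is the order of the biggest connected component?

10

Starting from Elm we can reach Elm, Fenn, Kent, Lund. That is one component of size 4.
Starting from Gale we can reach Gale, Hale, Ivor, Jura, Mere, Norn, Orly, Pell, Dover, Caston. That is one component of size 10.
The largest has 10 vertices.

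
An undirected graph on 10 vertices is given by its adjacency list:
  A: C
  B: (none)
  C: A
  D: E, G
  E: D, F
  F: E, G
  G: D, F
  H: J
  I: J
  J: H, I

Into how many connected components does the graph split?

4

B is isolated — a component by itself.
Starting from A we can reach A, C. That is one component of size 2.
Starting from H we can reach H, I, J. That is one component of size 3.
Starting from D we can reach D, E, F, G. That is one component of size 4.
Total: 4 components.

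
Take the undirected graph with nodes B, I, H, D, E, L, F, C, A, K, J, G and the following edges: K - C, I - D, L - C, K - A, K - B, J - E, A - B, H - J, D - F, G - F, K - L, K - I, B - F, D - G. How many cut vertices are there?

2

Removing J increases the component count from 2 to 3, so J is a cut vertex.
Removing K increases the component count from 2 to 3, so K is a cut vertex.
By contrast removing G leaves 2 components; it is not a cut vertex. No other vertex is a cut vertex either.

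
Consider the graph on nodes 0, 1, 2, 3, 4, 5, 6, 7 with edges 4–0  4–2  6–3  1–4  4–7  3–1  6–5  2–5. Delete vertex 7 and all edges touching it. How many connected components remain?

With 7 gone, the remaining components are: {0, 1, 2, 3, 4, 5, 6}.
That is 1 component.

1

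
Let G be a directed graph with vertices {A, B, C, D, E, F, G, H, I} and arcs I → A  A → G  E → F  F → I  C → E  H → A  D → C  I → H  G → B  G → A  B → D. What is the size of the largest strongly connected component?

9

{A, B, C, D, E, F, G, H, I} are all mutually reachable — one SCC of size 9.
The largest has 9 vertices.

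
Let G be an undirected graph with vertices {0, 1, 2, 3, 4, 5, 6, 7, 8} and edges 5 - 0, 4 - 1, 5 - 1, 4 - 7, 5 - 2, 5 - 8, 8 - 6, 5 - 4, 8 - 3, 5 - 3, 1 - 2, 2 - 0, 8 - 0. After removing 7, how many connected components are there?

1

With 7 gone, the remaining components are: {0, 1, 2, 3, 4, 5, 6, 8}.
That is 1 component.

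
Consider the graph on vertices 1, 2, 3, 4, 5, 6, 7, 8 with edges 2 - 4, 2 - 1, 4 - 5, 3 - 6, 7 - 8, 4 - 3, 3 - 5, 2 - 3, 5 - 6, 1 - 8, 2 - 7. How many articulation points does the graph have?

Removing 2 increases the component count from 1 to 2, so 2 is a cut vertex.
By contrast removing 8 leaves 1 component; it is not a cut vertex. No other vertex is a cut vertex either.

1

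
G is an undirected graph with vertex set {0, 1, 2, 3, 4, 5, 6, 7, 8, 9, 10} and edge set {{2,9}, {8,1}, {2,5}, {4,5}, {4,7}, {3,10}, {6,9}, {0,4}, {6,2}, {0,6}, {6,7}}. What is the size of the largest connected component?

Starting from 3 we can reach 3, 10. That is one component of size 2.
Starting from 1 we can reach 1, 8. That is one component of size 2.
Starting from 0 we can reach 0, 2, 4, 5, 6, 7, 9. That is one component of size 7.
The largest has 7 vertices.

7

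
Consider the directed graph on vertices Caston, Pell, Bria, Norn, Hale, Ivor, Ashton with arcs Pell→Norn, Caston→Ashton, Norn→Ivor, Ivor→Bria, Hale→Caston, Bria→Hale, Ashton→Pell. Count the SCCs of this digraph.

{Bria, Hale, Ivor, Norn, Pell, Ashton, Caston} are all mutually reachable — one SCC of size 7.
That gives 1 strongly connected component.

1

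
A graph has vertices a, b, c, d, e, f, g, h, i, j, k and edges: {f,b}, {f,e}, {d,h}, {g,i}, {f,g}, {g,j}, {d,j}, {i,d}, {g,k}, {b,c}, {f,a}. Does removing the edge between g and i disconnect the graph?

No

After removing g-i, the path g-j-d-i still connects them, so the edge is not a bridge.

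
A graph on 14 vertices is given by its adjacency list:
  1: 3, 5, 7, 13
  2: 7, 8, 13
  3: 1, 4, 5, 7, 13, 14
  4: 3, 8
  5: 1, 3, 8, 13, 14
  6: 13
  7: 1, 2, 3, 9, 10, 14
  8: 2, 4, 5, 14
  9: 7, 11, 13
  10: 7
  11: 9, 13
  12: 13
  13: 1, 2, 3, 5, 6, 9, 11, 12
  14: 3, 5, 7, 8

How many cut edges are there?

The edges on the cycle 7-2-13-11-9-7 are not bridges since each lies on that cycle.
But removing 6-13 disconnects 6 from 13; removing 12-13 disconnects 12 from 13; removing 10-7 disconnects 10 from 7 — these are bridges.
That makes 3 bridges.

3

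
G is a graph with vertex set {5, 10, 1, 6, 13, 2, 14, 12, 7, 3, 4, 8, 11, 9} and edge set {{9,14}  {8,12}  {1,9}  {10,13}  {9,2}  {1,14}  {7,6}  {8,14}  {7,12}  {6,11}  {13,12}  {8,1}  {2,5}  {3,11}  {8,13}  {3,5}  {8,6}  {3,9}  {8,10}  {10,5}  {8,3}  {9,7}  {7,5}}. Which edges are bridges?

The edges on the cycle 8-10-13-8 are not bridges since each lies on that cycle.
Every edge lies on some cycle, so there are no bridges.

none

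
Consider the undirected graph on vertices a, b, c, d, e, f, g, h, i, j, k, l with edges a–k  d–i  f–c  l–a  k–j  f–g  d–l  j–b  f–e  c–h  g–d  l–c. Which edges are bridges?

a-k, a-l, b-j, c-h, d-i, e-f, j-k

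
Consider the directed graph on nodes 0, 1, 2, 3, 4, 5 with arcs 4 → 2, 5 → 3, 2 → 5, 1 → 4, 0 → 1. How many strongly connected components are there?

{0} is an SCC by itself.
{1} is an SCC by itself.
{5} is an SCC by itself.
{4} is an SCC by itself.
{3} is an SCC by itself.
(and 1 more singleton SCC)
That gives 6 strongly connected components.

6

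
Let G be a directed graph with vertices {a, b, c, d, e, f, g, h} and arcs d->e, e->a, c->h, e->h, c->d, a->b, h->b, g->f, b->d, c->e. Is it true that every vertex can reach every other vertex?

There is no directed path from b to c, so the graph is not strongly connected.

No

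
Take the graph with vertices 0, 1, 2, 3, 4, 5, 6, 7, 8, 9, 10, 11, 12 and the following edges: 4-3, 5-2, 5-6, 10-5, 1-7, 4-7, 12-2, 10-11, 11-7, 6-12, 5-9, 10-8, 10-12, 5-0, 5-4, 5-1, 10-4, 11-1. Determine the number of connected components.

1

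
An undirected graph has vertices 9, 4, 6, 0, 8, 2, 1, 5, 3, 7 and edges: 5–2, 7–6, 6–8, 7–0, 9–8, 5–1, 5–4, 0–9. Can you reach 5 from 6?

No

The component containing 6 is {0, 6, 7, 8, 9}, and 5 is not in it.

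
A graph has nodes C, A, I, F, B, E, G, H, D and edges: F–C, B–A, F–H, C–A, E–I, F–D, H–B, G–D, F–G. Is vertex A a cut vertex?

No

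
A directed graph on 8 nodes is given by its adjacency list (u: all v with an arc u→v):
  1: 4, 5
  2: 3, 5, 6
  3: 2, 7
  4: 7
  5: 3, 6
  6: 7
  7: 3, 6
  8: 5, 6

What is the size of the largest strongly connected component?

5

{2, 3, 5, 6, 7} are all mutually reachable — one SCC of size 5.
{8} is an SCC by itself.
{1} is an SCC by itself.
{4} is an SCC by itself.
The largest has 5 vertices.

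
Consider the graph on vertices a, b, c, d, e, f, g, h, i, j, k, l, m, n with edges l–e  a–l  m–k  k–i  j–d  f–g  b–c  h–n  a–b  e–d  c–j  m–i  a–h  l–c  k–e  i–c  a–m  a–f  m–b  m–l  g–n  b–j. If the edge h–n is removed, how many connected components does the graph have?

h and n are still connected via h-a-f-g-n, so the component count stays at 1.

1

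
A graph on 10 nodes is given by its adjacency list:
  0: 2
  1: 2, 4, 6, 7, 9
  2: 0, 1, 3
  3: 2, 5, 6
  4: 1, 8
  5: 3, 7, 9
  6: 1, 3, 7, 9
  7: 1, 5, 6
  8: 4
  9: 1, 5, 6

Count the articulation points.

3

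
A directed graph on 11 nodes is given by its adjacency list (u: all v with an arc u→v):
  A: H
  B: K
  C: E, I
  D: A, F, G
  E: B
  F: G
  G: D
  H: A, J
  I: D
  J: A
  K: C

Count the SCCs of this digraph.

{B, C, E, K} are all mutually reachable — one SCC of size 4.
{D, F, G} are all mutually reachable — one SCC of size 3.
{A, H, J} are all mutually reachable — one SCC of size 3.
{I} is an SCC by itself.
That gives 4 strongly connected components.

4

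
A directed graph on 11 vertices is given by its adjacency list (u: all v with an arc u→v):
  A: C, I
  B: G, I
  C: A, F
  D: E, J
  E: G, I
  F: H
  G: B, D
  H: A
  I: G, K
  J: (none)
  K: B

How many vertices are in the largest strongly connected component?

6

{B, D, E, G, I, K} are all mutually reachable — one SCC of size 6.
{A, C, F, H} are all mutually reachable — one SCC of size 4.
{J} is an SCC by itself.
The largest has 6 vertices.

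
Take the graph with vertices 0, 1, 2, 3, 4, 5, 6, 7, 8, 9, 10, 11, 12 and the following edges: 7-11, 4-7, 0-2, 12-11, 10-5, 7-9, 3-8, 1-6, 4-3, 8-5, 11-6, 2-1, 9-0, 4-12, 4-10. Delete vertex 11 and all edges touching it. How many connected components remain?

With 11 gone, the remaining components are: {0, 1, 2, 3, 4, 5, 6, 7, 8, 9, 10, 12}.
That is 1 component.

1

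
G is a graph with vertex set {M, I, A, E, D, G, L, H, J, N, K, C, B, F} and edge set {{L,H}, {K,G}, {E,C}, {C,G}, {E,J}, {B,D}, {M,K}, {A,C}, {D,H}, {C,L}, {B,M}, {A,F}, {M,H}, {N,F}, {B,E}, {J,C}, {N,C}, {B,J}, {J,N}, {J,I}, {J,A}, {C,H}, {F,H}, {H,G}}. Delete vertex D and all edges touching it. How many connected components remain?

With D gone, the remaining components are: {A, B, C, E, F, G, H, I, J, K, L, M, N}.
That is 1 component.

1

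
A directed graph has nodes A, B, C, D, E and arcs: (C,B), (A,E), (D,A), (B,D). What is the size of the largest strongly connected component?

1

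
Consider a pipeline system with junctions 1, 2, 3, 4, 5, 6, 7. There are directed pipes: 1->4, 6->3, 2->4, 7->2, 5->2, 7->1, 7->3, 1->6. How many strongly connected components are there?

{2} is an SCC by itself.
{4} is an SCC by itself.
{6} is an SCC by itself.
{3} is an SCC by itself.
{1} is an SCC by itself.
(and 2 more singleton SCCs)
That gives 7 strongly connected components.

7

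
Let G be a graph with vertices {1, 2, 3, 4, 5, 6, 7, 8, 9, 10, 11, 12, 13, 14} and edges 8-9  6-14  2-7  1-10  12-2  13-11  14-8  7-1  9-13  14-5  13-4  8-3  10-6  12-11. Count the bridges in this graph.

3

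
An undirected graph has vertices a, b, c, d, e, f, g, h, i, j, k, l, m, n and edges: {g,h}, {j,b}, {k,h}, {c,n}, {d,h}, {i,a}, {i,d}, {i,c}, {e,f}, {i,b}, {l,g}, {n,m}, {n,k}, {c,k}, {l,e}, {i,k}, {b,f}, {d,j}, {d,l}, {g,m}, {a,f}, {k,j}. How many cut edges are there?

The edges on the cycle i-c-n-k-j-d-i are not bridges since each lies on that cycle.
Every edge lies on some cycle, so there are no bridges.

0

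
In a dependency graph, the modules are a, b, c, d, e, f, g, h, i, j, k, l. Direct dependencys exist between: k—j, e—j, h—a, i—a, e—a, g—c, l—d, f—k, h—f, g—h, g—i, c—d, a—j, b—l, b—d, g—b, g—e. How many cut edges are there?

0

The edges on the cycle b-l-d-b are not bridges since each lies on that cycle.
Every edge lies on some cycle, so there are no bridges.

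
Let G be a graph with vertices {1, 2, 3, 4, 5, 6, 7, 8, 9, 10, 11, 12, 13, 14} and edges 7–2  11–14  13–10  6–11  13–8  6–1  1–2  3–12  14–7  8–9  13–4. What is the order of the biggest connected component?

5 is isolated — a component by itself.
Starting from 3 we can reach 3, 12. That is one component of size 2.
Starting from 4 we can reach 4, 8, 9, 10, 13. That is one component of size 5.
Starting from 1 we can reach 1, 2, 6, 7, 11, 14. That is one component of size 6.
The largest has 6 vertices.

6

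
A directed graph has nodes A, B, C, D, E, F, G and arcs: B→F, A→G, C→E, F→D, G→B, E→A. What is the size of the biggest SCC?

{E} is an SCC by itself.
{D} is an SCC by itself.
{A} is an SCC by itself.
{B} is an SCC by itself.
{F} is an SCC by itself.
(and 2 more singleton SCCs)
The largest has 1 vertex.

1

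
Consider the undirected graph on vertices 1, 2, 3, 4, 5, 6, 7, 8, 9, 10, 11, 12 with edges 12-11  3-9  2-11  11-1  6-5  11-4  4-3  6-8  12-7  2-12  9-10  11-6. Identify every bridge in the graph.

The edges on the cycle 2-12-11-2 are not bridges since each lies on that cycle.
But removing 12-7 disconnects 12 from 7; removing 11-4 disconnects 11 from 4; removing 9-10 disconnects 9 from 10; removing 11-6 disconnects 11 from 6 — these are bridges.
In total 9 edges are bridges.

1-11, 10-9, 11-4, 11-6, 12-7, 3-4, 3-9, 5-6, 6-8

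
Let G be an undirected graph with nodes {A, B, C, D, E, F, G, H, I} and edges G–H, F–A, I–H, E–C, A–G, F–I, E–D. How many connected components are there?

B is isolated — a component by itself.
Starting from C we can reach C, D, E. That is one component of size 3.
Starting from A we can reach A, F, G, H, I. That is one component of size 5.
Total: 3 components.

3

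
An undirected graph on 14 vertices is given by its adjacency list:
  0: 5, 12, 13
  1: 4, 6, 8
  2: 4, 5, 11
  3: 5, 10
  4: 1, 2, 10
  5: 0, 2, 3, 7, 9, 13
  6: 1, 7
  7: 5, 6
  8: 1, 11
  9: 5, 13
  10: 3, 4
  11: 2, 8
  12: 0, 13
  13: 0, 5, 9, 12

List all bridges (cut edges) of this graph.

none

The edges on the cycle 5-3-10-4-2-5 are not bridges since each lies on that cycle.
Every edge lies on some cycle, so there are no bridges.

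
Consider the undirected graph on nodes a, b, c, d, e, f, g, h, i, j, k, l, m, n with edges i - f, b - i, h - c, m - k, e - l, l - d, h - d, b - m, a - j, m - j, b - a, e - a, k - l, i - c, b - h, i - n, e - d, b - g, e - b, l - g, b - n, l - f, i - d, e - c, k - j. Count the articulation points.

0

Removing k, for instance, still leaves 1 component. No single vertex removal increases the component count — the graph has no articulation points.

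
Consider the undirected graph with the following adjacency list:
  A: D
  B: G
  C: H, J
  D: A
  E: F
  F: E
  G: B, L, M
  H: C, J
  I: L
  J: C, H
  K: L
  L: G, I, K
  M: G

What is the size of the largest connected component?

Starting from E we can reach E, F. That is one component of size 2.
Starting from A we can reach A, D. That is one component of size 2.
Starting from C we can reach C, H, J. That is one component of size 3.
Starting from B we can reach B, G, I, K, L, M. That is one component of size 6.
The largest has 6 vertices.

6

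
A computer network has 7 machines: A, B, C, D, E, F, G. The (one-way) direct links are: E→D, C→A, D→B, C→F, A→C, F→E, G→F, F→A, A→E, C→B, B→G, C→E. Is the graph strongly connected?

Yes

From E we can reach every vertex (A, B, C, D, E, F, G), and every vertex can reach E (A, B, C, D, E, F, G). So the whole graph is one strongly connected component.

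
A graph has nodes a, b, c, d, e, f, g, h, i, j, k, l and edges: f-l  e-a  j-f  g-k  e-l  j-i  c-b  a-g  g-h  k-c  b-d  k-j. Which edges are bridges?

b-c, b-d, c-k, g-h, i-j

The edges on the cycle e-a-g-k-j-f-l-e are not bridges since each lies on that cycle.
But removing c-k disconnects c from k; removing c-b disconnects c from b; removing i-j disconnects i from j; removing b-d disconnects b from d — these are bridges.
In total 5 edges are bridges.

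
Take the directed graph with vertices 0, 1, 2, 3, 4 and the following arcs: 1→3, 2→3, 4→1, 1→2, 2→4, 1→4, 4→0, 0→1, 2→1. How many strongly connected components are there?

2

{0, 1, 2, 4} are all mutually reachable — one SCC of size 4.
{3} is an SCC by itself.
That gives 2 strongly connected components.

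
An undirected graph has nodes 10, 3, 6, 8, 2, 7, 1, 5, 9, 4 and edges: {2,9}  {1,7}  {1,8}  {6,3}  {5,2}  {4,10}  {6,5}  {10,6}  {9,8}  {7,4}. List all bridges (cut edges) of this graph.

3-6

The edges on the cycle 1-7-4-10-6-5-2-9-8-1 are not bridges since each lies on that cycle.
But removing 3-6 disconnects 3 from 6 — this is a bridge.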